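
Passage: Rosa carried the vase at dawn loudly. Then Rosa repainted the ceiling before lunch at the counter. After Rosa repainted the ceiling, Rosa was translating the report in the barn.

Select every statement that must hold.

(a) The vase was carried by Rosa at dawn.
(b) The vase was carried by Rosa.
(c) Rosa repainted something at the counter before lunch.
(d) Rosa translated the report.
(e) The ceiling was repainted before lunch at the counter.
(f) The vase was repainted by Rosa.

(a) Entailed — this follows by dropping conjuncts from the carrying event's description.
(b) Entailed — the original entails any weakening of itself; this just drops 'loudly', 'at dawn'.
(c) Entailed — this follows by dropping conjuncts from the repainting event's description.
(d) Not entailed — 'was translating' is progressive on an accomplishment; it does not entail the completed 'translated'.
(e) Entailed — every conjunct here is already in the original repainting event.
(f) Not entailed — Rosa repainted the ceiling, not the vase; the vase belongs to the carrying event.

(a), (b), (c), (e)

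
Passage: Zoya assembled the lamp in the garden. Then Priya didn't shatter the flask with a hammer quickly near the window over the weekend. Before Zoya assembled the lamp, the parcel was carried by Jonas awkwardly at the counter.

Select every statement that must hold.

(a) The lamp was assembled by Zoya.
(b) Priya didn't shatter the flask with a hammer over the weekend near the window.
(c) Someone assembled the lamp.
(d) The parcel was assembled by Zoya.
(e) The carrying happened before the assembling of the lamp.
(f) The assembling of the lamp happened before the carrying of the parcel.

(a) Entailed — dropping 'in the garden' leaves a sub-description the original still satisfies.
(b) Not entailed — dropping 'quickly' under negation is not valid — the original leaves open that Priya shattered the flask some other way.
(c) Entailed — every conjunct here is already in the original assembling event.
(d) Not entailed — Zoya assembled the lamp, not the parcel; the parcel belongs to the carrying event.
(e) Entailed — the narrative places the carrying before the assembling.
(f) Not entailed — the narrative places the carrying before the assembling, not after.

(a), (c), (e)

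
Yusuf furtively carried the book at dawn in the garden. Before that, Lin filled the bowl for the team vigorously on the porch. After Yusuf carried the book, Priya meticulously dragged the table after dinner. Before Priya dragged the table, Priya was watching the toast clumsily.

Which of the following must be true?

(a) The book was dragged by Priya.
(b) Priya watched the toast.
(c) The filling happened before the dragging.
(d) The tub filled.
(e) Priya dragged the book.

(a) Not entailed — Priya dragged the table, not the book; the book belongs to the carrying event.
(b) Entailed — 'watch' is an activity; 'was watching' entails that some watching happened, so 'watched' holds.
(c) Entailed — the narrative places the filling before the dragging.
(d) Not entailed — the bowl is what filled, not the tub.
(e) Not entailed — Priya dragged the table, not the book; the book belongs to the carrying event.

(b), (c)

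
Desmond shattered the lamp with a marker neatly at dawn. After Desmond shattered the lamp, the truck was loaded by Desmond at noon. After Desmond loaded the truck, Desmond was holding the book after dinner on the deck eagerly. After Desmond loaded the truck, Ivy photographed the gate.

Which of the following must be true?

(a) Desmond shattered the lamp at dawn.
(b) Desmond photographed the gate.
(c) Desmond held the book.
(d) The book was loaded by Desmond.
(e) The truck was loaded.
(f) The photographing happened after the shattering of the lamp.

(a) Entailed — this follows by dropping conjuncts from the shattering event's description.
(b) Not entailed — the passage has Ivy photographing the gate, not Desmond.
(c) Entailed — 'hold' is an activity; 'was holding' entails that some holding happened, so 'held' holds.
(d) Not entailed — Desmond loaded the truck, not the book; the book belongs to the holding event.
(e) Entailed — every conjunct here is already in the original loading event.
(f) Entailed — the narrative places the shattering before the photographing.

(a), (c), (e), (f)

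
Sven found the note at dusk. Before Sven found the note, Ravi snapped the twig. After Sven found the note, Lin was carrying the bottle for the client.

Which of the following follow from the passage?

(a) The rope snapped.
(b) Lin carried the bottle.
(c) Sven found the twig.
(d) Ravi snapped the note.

(a) Not entailed — the twig is what snapped, not the rope.
(b) Entailed — 'carry' is an activity; 'was carrying' entails that some carrying happened, so 'carried' holds.
(c) Not entailed — Sven found the note, not the twig; the twig belongs to the snapping event.
(d) Not entailed — Ravi snapped the twig, not the note; the note belongs to the finding event.

(b)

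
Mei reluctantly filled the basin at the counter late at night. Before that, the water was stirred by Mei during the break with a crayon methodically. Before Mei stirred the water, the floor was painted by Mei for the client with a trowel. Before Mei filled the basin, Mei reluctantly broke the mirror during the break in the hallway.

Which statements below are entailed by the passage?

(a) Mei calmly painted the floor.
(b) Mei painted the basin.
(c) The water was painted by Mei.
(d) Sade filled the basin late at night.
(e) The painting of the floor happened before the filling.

(e)

(a) Not entailed — 'calmly' adds information not in the original event.
(b) Not entailed — Mei painted the floor, not the basin; the basin belongs to the filling event.
(c) Not entailed — Mei painted the floor, not the water; the water belongs to the stirring event.
(d) Not entailed — the passage has Mei filling the basin, not Sade.
(e) Entailed — the narrative places the painting before the filling.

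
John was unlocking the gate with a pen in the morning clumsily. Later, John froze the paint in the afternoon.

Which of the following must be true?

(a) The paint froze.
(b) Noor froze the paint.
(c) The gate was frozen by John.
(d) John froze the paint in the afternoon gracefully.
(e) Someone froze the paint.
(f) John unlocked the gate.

(a), (e)

(a) Entailed — 'John froze the paint' is causative; it entails the inchoative 'the paint froze'.
(b) Not entailed — the passage has John freezing the paint, not Noor.
(c) Not entailed — John froze the paint, not the gate; the gate belongs to the unlocking event.
(d) Not entailed — 'gracefully' adds information not in the original event.
(e) Entailed — this follows by dropping conjuncts from the freezing event's description.
(f) Not entailed — 'was unlocking' is progressive on an accomplishment; it does not entail the completed 'unlocked'.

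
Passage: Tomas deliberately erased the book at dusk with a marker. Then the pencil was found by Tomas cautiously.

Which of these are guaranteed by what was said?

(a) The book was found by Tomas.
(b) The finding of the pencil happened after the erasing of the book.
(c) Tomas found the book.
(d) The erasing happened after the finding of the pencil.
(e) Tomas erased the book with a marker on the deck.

(a) Not entailed — Tomas found the pencil, not the book; the book belongs to the erasing event.
(b) Entailed — the narrative places the erasing before the finding.
(c) Not entailed — Tomas found the pencil, not the book; the book belongs to the erasing event.
(d) Not entailed — the narrative places the erasing before the finding, not after.
(e) Not entailed — 'on the deck' adds information not in the original event.

(b)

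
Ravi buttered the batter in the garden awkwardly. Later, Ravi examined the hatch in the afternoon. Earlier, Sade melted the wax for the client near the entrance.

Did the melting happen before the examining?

yes

The narrative orders the melting before the examining.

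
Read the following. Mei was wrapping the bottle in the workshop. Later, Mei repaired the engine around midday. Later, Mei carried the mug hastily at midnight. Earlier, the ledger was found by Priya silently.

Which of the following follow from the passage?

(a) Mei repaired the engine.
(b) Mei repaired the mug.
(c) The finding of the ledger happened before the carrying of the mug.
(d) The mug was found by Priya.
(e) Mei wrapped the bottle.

(a), (c)

(a) Entailed — the original entails any weakening of itself; this just drops 'around midday'.
(b) Not entailed — Mei repaired the engine, not the mug; the mug belongs to the carrying event.
(c) Entailed — the narrative places the finding before the carrying.
(d) Not entailed — Priya found the ledger, not the mug; the mug belongs to the carrying event.
(e) Not entailed — 'was wrapping' is progressive on an accomplishment; it does not entail the completed 'wrapped'.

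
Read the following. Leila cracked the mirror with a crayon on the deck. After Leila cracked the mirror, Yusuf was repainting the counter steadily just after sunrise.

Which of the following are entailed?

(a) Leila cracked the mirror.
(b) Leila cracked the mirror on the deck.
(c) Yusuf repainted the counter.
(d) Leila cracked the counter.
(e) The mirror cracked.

(a), (b), (e)

(a) Entailed — the original entails any weakening of itself; this just drops 'on the deck', 'with a crayon'.
(b) Entailed — dropping 'with a crayon' leaves a sub-description the original still satisfies.
(c) Not entailed — 'was repainting' is progressive on an accomplishment; it does not entail the completed 'repainted'.
(d) Not entailed — Leila cracked the mirror, not the counter; the counter belongs to the repainting event.
(e) Entailed — 'Leila cracked the mirror' is causative; it entails the inchoative 'the mirror cracked'.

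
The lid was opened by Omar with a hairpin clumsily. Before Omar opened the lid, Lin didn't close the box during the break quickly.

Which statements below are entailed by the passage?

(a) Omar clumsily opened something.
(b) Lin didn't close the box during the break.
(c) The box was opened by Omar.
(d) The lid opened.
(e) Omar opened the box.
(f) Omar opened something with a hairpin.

(a), (d), (f)

(a) Entailed — the original entails any weakening of itself; this just drops 'with a hairpin' and generalizes the patient.
(b) Not entailed — dropping 'quickly' under negation is not valid — the original leaves open that Lin closed the box some other way.
(c) Not entailed — Omar opened the lid, not the box; the box belongs to the closing event.
(d) Entailed — 'Omar opened the lid' is causative; it entails the inchoative 'the lid opened'.
(e) Not entailed — Omar opened the lid, not the box; the box belongs to the closing event.
(f) Entailed — the original entails any weakening of itself; this just drops 'clumsily' and generalizes the patient.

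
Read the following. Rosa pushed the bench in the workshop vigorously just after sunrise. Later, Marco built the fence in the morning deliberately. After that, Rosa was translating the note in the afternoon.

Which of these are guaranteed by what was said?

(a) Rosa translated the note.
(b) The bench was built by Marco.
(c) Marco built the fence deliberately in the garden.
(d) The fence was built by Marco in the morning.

(a) Not entailed — 'was translating' is progressive on an accomplishment; it does not entail the completed 'translated'.
(b) Not entailed — Marco built the fence, not the bench; the bench belongs to the pushing event.
(c) Not entailed — 'in the garden' adds information not in the original event.
(d) Entailed — this follows by dropping conjuncts from the building event's description.

(d)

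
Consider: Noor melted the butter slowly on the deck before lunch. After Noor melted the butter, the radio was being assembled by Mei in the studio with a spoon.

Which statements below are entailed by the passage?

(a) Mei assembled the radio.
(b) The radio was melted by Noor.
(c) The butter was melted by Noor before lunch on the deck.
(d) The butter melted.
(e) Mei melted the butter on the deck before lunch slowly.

(a) Not entailed — 'was assembling' is progressive on an accomplishment; it does not entail the completed 'assembled'.
(b) Not entailed — Noor melted the butter, not the radio; the radio belongs to the assembling event.
(c) Entailed — the original entails any weakening of itself; this just drops 'slowly'.
(d) Entailed — 'Noor melted the butter' is causative; it entails the inchoative 'the butter melted'.
(e) Not entailed — the passage has Noor melting the butter, not Mei.

(c), (d)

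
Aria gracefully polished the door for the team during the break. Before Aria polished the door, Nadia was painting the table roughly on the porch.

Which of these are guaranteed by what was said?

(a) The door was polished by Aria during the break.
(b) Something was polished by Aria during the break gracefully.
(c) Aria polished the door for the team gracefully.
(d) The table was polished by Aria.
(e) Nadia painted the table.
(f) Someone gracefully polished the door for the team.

(a) Entailed — every conjunct here is already in the original polishing event.
(b) Entailed — every conjunct here is already in the original polishing event.
(c) Entailed — this follows by dropping conjuncts from the polishing event's description.
(d) Not entailed — Aria polished the door, not the table; the table belongs to the painting event.
(e) Not entailed — 'was painting' is progressive on an accomplishment; it does not entail the completed 'painted'.
(f) Entailed — the original entails any weakening of itself; this just drops 'during the break' and generalizes the agent.

(a), (b), (c), (f)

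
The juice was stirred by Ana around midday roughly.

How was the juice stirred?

roughly

'roughly' marks the manner of the stirring event.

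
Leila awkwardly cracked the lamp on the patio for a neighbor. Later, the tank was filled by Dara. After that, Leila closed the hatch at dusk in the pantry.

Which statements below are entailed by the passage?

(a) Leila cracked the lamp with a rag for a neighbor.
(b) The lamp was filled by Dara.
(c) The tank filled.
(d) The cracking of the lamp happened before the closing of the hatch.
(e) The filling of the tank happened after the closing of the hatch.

(a) Not entailed — 'with a rag' adds information not in the original event.
(b) Not entailed — Dara filled the tank, not the lamp; the lamp belongs to the cracking event.
(c) Entailed — 'Dara filled the tank' is causative; it entails the inchoative 'the tank filled'.
(d) Entailed — the narrative places the cracking before the closing.
(e) Not entailed — the narrative places the filling before the closing, not after.

(c), (d)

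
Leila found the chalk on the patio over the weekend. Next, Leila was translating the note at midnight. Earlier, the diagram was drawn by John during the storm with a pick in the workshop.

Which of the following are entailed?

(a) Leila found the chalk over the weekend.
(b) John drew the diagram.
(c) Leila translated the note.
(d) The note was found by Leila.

(a), (b)

(a) Entailed — this follows by dropping conjuncts from the finding event's description.
(b) Entailed — the original entails any weakening of itself; this just drops 'during the storm', 'with a pick', 'in the workshop'.
(c) Not entailed — 'was translating' is progressive on an accomplishment; it does not entail the completed 'translated'.
(d) Not entailed — Leila found the chalk, not the note; the note belongs to the translating event.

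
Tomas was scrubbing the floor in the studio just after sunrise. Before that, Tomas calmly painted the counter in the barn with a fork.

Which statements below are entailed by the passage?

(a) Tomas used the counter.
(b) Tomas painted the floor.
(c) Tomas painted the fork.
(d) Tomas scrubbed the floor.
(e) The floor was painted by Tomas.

(d)

(a) Not entailed — the counter is the patient, not an instrument — Tomas used a fork.
(b) Not entailed — Tomas painted the counter, not the floor; the floor belongs to the scrubbing event.
(c) Not entailed — the fork is the instrument, not what was painted.
(d) Entailed — 'scrub' is an activity; 'was scrubbing' entails that some scrubbing happened, so 'scrubbed' holds.
(e) Not entailed — Tomas painted the counter, not the floor; the floor belongs to the scrubbing event.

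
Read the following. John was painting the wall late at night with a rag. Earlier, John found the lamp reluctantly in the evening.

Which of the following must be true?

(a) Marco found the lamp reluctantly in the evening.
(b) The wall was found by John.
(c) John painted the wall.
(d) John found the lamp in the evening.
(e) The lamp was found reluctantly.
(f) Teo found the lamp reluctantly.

(d), (e)

(a) Not entailed — the passage has John finding the lamp, not Marco.
(b) Not entailed — John found the lamp, not the wall; the wall belongs to the painting event.
(c) Not entailed — 'was painting' is progressive on an accomplishment; it does not entail the completed 'painted'.
(d) Entailed — dropping 'reluctantly' leaves a sub-description the original still satisfies.
(e) Entailed — this follows by dropping conjuncts from the finding event's description.
(f) Not entailed — the passage has John finding the lamp, not Teo.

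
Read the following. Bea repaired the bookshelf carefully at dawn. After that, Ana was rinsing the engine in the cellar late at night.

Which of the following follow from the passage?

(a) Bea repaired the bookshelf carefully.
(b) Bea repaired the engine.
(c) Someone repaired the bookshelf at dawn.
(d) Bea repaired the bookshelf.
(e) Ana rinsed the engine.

(a) Entailed — dropping 'at dawn' leaves a sub-description the original still satisfies.
(b) Not entailed — Bea repaired the bookshelf, not the engine; the engine belongs to the rinsing event.
(c) Entailed — the original entails any weakening of itself; this just drops 'carefully' and generalizes the agent.
(d) Entailed — this follows by dropping conjuncts from the repairing event's description.
(e) Entailed — 'rinse' is an activity; 'was rinsing' entails that some rinsing happened, so 'rinsed' holds.

(a), (c), (d), (e)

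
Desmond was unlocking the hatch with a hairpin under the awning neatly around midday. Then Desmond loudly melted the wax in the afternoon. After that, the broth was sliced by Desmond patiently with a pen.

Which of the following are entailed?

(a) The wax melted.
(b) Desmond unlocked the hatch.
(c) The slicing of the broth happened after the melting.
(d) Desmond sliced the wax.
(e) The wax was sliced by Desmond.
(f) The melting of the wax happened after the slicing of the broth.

(a), (c)

(a) Entailed — 'Desmond melted the wax' is causative; it entails the inchoative 'the wax melted'.
(b) Not entailed — 'was unlocking' is progressive on an accomplishment; it does not entail the completed 'unlocked'.
(c) Entailed — the narrative places the melting before the slicing.
(d) Not entailed — Desmond sliced the broth, not the wax; the wax belongs to the melting event.
(e) Not entailed — Desmond sliced the broth, not the wax; the wax belongs to the melting event.
(f) Not entailed — the narrative places the melting before the slicing, not after.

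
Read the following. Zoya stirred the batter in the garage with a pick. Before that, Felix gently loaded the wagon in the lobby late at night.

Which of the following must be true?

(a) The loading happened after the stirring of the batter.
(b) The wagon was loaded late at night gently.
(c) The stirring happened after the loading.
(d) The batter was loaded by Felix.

(b), (c)

(a) Not entailed — the narrative places the loading before the stirring, not after.
(b) Entailed — every conjunct here is already in the original loading event.
(c) Entailed — the narrative places the loading before the stirring.
(d) Not entailed — Felix loaded the wagon, not the batter; the batter belongs to the stirring event.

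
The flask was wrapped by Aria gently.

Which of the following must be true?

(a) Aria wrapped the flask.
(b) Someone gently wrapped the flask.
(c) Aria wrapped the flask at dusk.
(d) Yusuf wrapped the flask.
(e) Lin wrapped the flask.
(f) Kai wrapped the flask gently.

(a), (b)

(a) Entailed — dropping 'gently' leaves a sub-description the original still satisfies.
(b) Entailed — this follows by dropping conjuncts from the wrapping event's description.
(c) Not entailed — 'at dusk' adds information not in the original event.
(d) Not entailed — the passage has Aria wrapping the flask, not Yusuf.
(e) Not entailed — the passage has Aria wrapping the flask, not Lin.
(f) Not entailed — the passage has Aria wrapping the flask, not Kai.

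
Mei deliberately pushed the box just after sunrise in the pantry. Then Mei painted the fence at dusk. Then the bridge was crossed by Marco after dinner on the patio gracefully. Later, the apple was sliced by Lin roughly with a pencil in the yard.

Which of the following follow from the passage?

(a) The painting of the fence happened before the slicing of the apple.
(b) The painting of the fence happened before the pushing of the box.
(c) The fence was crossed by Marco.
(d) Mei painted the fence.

(a) Entailed — the narrative places the painting before the slicing.
(b) Not entailed — the narrative places the pushing before the painting, not after.
(c) Not entailed — Marco crossed the bridge, not the fence; the fence belongs to the painting event.
(d) Entailed — the original entails any weakening of itself; this just drops 'at dusk'.

(a), (d)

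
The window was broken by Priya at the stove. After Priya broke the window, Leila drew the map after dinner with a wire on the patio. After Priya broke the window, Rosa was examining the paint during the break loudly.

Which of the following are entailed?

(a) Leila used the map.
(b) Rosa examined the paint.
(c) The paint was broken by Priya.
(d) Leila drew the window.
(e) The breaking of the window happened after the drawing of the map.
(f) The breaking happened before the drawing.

(b), (f)

(a) Not entailed — the map is the patient, not an instrument — Leila used a wire.
(b) Entailed — 'examine' is an activity; 'was examining' entails that some examining happened, so 'examined' holds.
(c) Not entailed — Priya broke the window, not the paint; the paint belongs to the examining event.
(d) Not entailed — Leila drew the map, not the window; the window belongs to the breaking event.
(e) Not entailed — the narrative places the breaking before the drawing, not after.
(f) Entailed — the narrative places the breaking before the drawing.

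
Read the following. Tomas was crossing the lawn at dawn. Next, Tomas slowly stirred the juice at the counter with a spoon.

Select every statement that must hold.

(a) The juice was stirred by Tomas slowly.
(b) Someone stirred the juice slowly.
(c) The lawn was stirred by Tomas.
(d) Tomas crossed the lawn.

(a), (b)

(a) Entailed — this follows by dropping conjuncts from the stirring event's description.
(b) Entailed — dropping 'at the counter', 'with a spoon' and generalizing the agent leaves a sub-description the original still satisfies.
(c) Not entailed — Tomas stirred the juice, not the lawn; the lawn belongs to the crossing event.
(d) Not entailed — 'was crossing' is progressive on an accomplishment; it does not entail the completed 'crossed'.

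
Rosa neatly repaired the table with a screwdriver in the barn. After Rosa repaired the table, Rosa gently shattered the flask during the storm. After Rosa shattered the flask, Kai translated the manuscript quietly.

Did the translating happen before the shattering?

The narrative orders the shattering before the translating.

no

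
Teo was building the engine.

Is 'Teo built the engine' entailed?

no

'was building' is progressive; for an accomplishment like 'build the engine', it doesn't entail completion.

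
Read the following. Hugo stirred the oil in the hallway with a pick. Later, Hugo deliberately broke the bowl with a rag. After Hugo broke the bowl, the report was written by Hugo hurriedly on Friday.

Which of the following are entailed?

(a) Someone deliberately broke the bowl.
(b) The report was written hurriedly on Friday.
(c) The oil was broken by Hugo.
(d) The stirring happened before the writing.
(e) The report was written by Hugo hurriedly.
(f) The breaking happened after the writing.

(a) Entailed — the original entails any weakening of itself; this just drops 'with a rag' and generalizes the agent.
(b) Entailed — every conjunct here is already in the original writing event.
(c) Not entailed — Hugo broke the bowl, not the oil; the oil belongs to the stirring event.
(d) Entailed — the narrative places the stirring before the writing.
(e) Entailed — every conjunct here is already in the original writing event.
(f) Not entailed — the narrative places the breaking before the writing, not after.

(a), (b), (d), (e)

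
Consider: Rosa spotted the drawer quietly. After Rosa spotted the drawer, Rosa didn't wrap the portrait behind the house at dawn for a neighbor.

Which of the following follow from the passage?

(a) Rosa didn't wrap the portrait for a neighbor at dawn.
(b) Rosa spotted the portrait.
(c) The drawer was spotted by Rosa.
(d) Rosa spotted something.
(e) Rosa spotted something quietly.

(c), (d), (e)

(a) Not entailed — dropping 'behind the house' under negation is not valid — the original leaves open that Rosa wrapped the portrait some other way.
(b) Not entailed — Rosa spotted the drawer, not the portrait; the portrait belongs to the wrapping event.
(c) Entailed — this follows by dropping conjuncts from the spotting event's description.
(d) Entailed — dropping 'quietly' and generalizing the patient leaves a sub-description the original still satisfies.
(e) Entailed — every conjunct here is already in the original spotting event.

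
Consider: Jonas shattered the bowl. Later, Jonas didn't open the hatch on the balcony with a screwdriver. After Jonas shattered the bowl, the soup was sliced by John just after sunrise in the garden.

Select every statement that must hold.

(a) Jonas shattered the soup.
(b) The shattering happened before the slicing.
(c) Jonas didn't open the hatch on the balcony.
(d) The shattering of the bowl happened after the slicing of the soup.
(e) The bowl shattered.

(b), (e)

(a) Not entailed — Jonas shattered the bowl, not the soup; the soup belongs to the slicing event.
(b) Entailed — the narrative places the shattering before the slicing.
(c) Not entailed — dropping 'with a screwdriver' under negation is not valid — the original leaves open that Jonas opened the hatch some other way.
(d) Not entailed — the narrative places the shattering before the slicing, not after.
(e) Entailed — 'Jonas shattered the bowl' is causative; it entails the inchoative 'the bowl shattered'.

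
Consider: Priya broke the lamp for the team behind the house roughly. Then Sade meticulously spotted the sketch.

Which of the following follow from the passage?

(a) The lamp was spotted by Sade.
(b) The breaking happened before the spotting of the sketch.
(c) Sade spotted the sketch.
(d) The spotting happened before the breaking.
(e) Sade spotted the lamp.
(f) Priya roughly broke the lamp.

(b), (c), (f)

(a) Not entailed — Sade spotted the sketch, not the lamp; the lamp belongs to the breaking event.
(b) Entailed — the narrative places the breaking before the spotting.
(c) Entailed — every conjunct here is already in the original spotting event.
(d) Not entailed — the narrative places the breaking before the spotting, not after.
(e) Not entailed — Sade spotted the sketch, not the lamp; the lamp belongs to the breaking event.
(f) Entailed — the original entails any weakening of itself; this just drops 'for the team', 'behind the house'.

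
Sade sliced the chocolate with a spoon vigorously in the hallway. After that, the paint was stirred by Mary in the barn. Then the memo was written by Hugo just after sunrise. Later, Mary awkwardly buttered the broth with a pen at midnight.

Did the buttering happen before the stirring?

no

The narrative orders the stirring before the buttering.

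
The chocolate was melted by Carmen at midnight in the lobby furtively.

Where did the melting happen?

in the lobby

'in the lobby' marks the location of the melting event.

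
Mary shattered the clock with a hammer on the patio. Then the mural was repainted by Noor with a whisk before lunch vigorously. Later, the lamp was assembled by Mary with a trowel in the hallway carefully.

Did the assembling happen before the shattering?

no

The narrative orders the shattering before the assembling.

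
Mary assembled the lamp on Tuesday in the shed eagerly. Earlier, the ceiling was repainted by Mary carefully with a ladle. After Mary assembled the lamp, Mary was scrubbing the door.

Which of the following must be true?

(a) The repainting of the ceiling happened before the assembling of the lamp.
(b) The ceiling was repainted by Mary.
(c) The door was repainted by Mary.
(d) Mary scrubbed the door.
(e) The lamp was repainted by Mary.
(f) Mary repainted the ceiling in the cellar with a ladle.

(a) Entailed — the narrative places the repainting before the assembling.
(b) Entailed — every conjunct here is already in the original repainting event.
(c) Not entailed — Mary repainted the ceiling, not the door; the door belongs to the scrubbing event.
(d) Entailed — 'scrub' is an activity; 'was scrubbing' entails that some scrubbing happened, so 'scrubbed' holds.
(e) Not entailed — Mary repainted the ceiling, not the lamp; the lamp belongs to the assembling event.
(f) Not entailed — 'in the cellar' adds information not in the original event.

(a), (b), (d)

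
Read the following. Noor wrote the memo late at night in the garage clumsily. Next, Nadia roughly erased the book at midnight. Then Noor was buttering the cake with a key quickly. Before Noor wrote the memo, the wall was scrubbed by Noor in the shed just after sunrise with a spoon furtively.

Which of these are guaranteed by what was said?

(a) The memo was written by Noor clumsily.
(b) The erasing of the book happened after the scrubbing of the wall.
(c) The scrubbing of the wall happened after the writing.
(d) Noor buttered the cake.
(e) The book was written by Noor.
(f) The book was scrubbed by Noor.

(a) Entailed — the original entails any weakening of itself; this just drops 'in the garage', 'late at night'.
(b) Entailed — the narrative places the scrubbing before the erasing.
(c) Not entailed — the narrative places the scrubbing before the writing, not after.
(d) Not entailed — 'was buttering' is progressive on an accomplishment; it does not entail the completed 'buttered'.
(e) Not entailed — Noor wrote the memo, not the book; the book belongs to the erasing event.
(f) Not entailed — Noor scrubbed the wall, not the book; the book belongs to the erasing event.

(a), (b)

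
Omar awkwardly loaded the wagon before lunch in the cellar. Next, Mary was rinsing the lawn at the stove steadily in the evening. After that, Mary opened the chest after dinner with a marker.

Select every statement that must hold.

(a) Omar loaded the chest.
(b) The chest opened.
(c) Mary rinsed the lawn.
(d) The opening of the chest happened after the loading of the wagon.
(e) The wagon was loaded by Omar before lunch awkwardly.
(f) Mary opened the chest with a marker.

(a) Not entailed — Omar loaded the wagon, not the chest; the chest belongs to the opening event.
(b) Entailed — 'Mary opened the chest' is causative; it entails the inchoative 'the chest opened'.
(c) Entailed — 'rinse' is an activity; 'was rinsing' entails that some rinsing happened, so 'rinsed' holds.
(d) Entailed — the narrative places the loading before the opening.
(e) Entailed — this follows by dropping conjuncts from the loading event's description.
(f) Entailed — dropping 'after dinner' leaves a sub-description the original still satisfies.

(b), (c), (d), (e), (f)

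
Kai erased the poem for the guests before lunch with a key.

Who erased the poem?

'Kai' marks the agent of the erasing event.

Kai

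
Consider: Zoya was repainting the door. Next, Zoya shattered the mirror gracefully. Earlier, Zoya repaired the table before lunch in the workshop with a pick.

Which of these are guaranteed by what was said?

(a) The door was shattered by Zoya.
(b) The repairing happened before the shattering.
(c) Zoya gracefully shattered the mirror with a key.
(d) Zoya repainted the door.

(b)

(a) Not entailed — Zoya shattered the mirror, not the door; the door belongs to the repainting event.
(b) Entailed — the narrative places the repairing before the shattering.
(c) Not entailed — 'with a key' adds information not in the original event.
(d) Not entailed — 'was repainting' is progressive on an accomplishment; it does not entail the completed 'repainted'.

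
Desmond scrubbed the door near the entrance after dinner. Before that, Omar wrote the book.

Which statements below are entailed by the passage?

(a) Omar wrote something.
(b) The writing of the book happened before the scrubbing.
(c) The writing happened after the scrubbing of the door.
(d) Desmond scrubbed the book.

(a) Entailed — the original entails any weakening of itself; this just generalizes the patient.
(b) Entailed — the narrative places the writing before the scrubbing.
(c) Not entailed — the narrative places the writing before the scrubbing, not after.
(d) Not entailed — Desmond scrubbed the door, not the book; the book belongs to the writing event.

(a), (b)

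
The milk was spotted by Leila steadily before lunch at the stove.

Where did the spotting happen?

'at the stove' marks the location of the spotting event.

at the stove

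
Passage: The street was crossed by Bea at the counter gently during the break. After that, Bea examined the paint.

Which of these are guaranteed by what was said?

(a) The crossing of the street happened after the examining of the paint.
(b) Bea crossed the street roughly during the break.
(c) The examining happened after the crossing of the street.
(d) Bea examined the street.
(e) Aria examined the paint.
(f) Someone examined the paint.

(a) Not entailed — the narrative places the crossing before the examining, not after.
(b) Not entailed — 'roughly' adds a manner not in (and inconsistent with) the original.
(c) Entailed — the narrative places the crossing before the examining.
(d) Not entailed — Bea examined the paint, not the street; the street belongs to the crossing event.
(e) Not entailed — the passage has Bea examining the paint, not Aria.
(f) Entailed — generalizing the agent leaves a sub-description the original still satisfies.

(c), (f)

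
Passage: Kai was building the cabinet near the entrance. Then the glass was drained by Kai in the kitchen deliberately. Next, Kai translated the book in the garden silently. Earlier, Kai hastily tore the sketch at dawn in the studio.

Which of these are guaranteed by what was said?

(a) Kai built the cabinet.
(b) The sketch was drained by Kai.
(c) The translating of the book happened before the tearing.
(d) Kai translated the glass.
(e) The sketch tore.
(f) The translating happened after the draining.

(a) Not entailed — 'was building' is progressive on an accomplishment; it does not entail the completed 'built'.
(b) Not entailed — Kai drained the glass, not the sketch; the sketch belongs to the tearing event.
(c) Not entailed — the narrative places the tearing before the translating, not after.
(d) Not entailed — Kai translated the book, not the glass; the glass belongs to the draining event.
(e) Entailed — 'Kai tore the sketch' is causative; it entails the inchoative 'the sketch tore'.
(f) Entailed — the narrative places the draining before the translating.

(e), (f)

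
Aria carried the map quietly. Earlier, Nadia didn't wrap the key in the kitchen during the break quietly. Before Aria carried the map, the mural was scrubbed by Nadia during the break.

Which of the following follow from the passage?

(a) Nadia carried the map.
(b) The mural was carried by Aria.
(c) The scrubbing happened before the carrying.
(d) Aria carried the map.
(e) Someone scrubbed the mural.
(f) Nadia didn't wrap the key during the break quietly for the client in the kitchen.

(c), (d), (e), (f)

(a) Not entailed — the passage has Aria carrying the map, not Nadia.
(b) Not entailed — Aria carried the map, not the mural; the mural belongs to the scrubbing event.
(c) Entailed — the narrative places the scrubbing before the carrying.
(d) Entailed — this follows by dropping conjuncts from the carrying event's description.
(e) Entailed — dropping 'during the break' and generalizing the agent leaves a sub-description the original still satisfies.
(f) Entailed — under negation, adding a further restriction is entailed: if no such wrapping event occurred, none occurred for the client either.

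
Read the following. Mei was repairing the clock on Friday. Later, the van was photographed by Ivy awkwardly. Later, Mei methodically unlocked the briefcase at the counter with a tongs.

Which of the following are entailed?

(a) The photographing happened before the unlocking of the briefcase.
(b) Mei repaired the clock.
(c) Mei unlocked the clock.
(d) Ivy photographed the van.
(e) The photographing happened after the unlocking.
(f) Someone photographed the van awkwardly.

(a) Entailed — the narrative places the photographing before the unlocking.
(b) Not entailed — 'was repairing' is progressive on an accomplishment; it does not entail the completed 'repaired'.
(c) Not entailed — Mei unlocked the briefcase, not the clock; the clock belongs to the repairing event.
(d) Entailed — dropping 'awkwardly' leaves a sub-description the original still satisfies.
(e) Not entailed — the narrative places the photographing before the unlocking, not after.
(f) Entailed — this follows by dropping conjuncts from the photographing event's description.

(a), (d), (f)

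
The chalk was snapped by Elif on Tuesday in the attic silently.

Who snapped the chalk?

'Elif' marks the agent of the snapping event.

Elif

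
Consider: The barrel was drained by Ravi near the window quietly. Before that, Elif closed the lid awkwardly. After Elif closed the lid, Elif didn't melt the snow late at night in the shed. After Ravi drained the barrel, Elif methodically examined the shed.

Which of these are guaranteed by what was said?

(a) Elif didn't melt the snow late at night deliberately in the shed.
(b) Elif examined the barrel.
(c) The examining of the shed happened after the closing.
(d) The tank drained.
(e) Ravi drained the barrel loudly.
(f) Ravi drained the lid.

(a), (c)

(a) Entailed — under negation, adding a further restriction is entailed: if no such melting event occurred, none occurred deliberately either.
(b) Not entailed — Elif examined the shed, not the barrel; the barrel belongs to the draining event.
(c) Entailed — the narrative places the closing before the examining.
(d) Not entailed — the barrel is what drained, not the tank.
(e) Not entailed — 'loudly' adds a manner not in (and inconsistent with) the original.
(f) Not entailed — Ravi drained the barrel, not the lid; the lid belongs to the closing event.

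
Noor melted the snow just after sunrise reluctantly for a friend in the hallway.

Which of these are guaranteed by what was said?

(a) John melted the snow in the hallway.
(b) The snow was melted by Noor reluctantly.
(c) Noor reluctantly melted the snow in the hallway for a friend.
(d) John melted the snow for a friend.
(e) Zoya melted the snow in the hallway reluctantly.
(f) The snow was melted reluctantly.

(b), (c), (f)

(a) Not entailed — the passage has Noor melting the snow, not John.
(b) Entailed — the original entails any weakening of itself; this just drops 'in the hallway', 'for a friend', 'just after sunrise'.
(c) Entailed — dropping 'just after sunrise' leaves a sub-description the original still satisfies.
(d) Not entailed — the passage has Noor melting the snow, not John.
(e) Not entailed — the passage has Noor melting the snow, not Zoya.
(f) Entailed — the original entails any weakening of itself; this just drops 'in the hallway', 'for a friend', 'just after sunrise' and generalizes the agent.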